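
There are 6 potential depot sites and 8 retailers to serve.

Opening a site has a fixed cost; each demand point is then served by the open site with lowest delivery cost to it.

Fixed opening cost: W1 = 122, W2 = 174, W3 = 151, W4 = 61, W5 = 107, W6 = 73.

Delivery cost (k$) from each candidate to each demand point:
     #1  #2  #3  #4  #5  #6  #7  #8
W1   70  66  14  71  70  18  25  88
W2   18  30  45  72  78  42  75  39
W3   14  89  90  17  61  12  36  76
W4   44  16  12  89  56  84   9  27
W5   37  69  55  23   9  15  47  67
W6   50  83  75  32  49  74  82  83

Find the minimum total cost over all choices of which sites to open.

Open {W4, W5}: assign each demand point to its cheapest open site.
  #1→W5 37, #2→W4 16, #3→W4 12, #4→W5 23, #5→W5 9, #6→W5 15, #7→W4 9, #8→W4 27
  delivery cost 148, fixed 168 → total 316.
Compare {W3, W4}: delivery cost 163 + fixed 212 = 375.
Compare {W4, W5, W6}: delivery cost 148 + fixed 241 = 389.
Compare {W4, W6}: delivery cost 263 + fixed 134 = 397.
All other subsets cost ≥ 375. Minimum total cost: 316.

316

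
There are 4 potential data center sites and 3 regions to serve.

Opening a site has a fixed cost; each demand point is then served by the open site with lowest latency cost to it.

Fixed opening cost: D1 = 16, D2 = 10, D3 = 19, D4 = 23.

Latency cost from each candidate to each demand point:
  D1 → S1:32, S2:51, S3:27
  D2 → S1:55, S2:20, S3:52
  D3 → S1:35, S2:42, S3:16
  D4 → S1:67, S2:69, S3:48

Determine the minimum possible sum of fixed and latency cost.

Open {D2, D3}: assign each demand point to its cheapest open site.
  S1→D3 35, S2→D2 20, S3→D3 16
  latency cost 71, fixed 29 → total 100.
Compare {D1, D2}: latency cost 79 + fixed 26 = 105.
Compare {D3}: latency cost 93 + fixed 19 = 112.
Compare {D1, D2, D3}: latency cost 68 + fixed 45 = 113.
All other subsets cost ≥ 105. Minimum total cost: 100.

100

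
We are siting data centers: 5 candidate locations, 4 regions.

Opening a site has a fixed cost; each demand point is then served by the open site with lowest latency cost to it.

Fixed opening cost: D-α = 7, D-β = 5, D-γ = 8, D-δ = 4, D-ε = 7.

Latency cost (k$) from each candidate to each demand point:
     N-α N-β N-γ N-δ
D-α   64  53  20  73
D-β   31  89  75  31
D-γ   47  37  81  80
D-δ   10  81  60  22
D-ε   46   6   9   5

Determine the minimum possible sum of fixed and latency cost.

Open {D-δ, D-ε}: assign each demand point to its cheapest open site.
  N-α→D-δ 10, N-β→D-ε 6, N-γ→D-ε 9, N-δ→D-ε 5
  latency cost 30, fixed 11 → total 41.
Compare {D-β, D-δ, D-ε}: latency cost 30 + fixed 16 = 46.
Compare {D-α, D-δ, D-ε}: latency cost 30 + fixed 18 = 48.
Compare {D-γ, D-δ, D-ε}: latency cost 30 + fixed 19 = 49.
All other subsets cost ≥ 46. Minimum total cost: 41.

41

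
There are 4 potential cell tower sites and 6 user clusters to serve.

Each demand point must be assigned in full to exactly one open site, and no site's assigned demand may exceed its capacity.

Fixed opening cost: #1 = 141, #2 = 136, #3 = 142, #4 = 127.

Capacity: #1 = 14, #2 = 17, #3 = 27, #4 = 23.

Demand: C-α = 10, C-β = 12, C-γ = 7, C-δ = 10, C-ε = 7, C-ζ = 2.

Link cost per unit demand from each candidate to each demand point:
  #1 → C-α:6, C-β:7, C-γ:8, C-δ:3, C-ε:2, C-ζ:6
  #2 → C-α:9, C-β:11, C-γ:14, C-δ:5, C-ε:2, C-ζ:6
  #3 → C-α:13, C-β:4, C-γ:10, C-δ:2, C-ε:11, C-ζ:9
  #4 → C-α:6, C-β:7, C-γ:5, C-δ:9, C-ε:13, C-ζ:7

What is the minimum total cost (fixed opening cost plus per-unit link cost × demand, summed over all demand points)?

594

Open {#2, #3, #4}; cheapest assignment that respects the capacities:
  #2 (cap 17, load 9): C-ε, C-ζ — cost 7×2 + 2×6 = 26
  #3 (cap 27, load 22): C-β, C-δ — cost 12×4 + 10×2 = 68
  #4 (cap 23, load 17): C-α, C-γ — cost 10×6 + 7×5 = 95
  Shipping 189, fixed 405 → total 594.
  Any other capacity-feasible assignment to {#2, #3, #4} ships for at least 189.
Compare {#3, #4}: its best feasible assignment gives total 598.
Compare {#1, #3, #4}: its best feasible assignment gives total 599.
Every other set of open sites that can feasibly serve all demand totals ≥ 598 even under its best assignment. Minimum: 594.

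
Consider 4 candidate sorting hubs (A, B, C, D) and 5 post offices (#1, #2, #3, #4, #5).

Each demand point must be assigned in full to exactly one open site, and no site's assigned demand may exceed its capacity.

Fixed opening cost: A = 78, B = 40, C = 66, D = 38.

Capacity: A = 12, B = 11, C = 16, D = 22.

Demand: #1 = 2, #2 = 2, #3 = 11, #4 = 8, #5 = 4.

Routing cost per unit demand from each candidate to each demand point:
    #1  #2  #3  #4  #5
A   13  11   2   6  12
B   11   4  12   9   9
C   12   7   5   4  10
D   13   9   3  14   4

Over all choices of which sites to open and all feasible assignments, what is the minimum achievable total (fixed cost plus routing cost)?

223

Open {C, D}; cheapest assignment that respects the capacities:
  C (cap 16, load 12): #1, #2, #4 — cost 2×12 + 2×7 + 8×4 = 70
  D (cap 22, load 15): #3, #5 — cost 11×3 + 4×4 = 49
  Shipping 119, fixed 104 → total 223.
  Any other capacity-feasible assignment to {C, D} ships for at least 119.
Compare {B, D}: its best feasible assignment gives total 233.
Compare {B, C, D}: its best feasible assignment gives total 255.
Every other set of open sites that can feasibly serve all demand totals ≥ 233 even under its best assignment. Minimum: 223.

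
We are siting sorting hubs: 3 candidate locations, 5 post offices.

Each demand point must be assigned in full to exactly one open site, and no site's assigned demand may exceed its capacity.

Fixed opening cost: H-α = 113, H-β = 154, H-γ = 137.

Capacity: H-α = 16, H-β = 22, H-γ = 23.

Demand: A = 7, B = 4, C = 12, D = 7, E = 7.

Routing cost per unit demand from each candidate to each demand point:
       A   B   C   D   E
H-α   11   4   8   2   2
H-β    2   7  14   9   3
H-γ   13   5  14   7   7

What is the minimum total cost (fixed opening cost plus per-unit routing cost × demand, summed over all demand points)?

Open {H-α, H-β}; cheapest assignment that respects the capacities:
  H-α (cap 16, load 16): B, C — cost 4×4 + 12×8 = 112
  H-β (cap 22, load 21): A, D, E — cost 7×2 + 7×9 + 7×3 = 98
  Shipping 210, fixed 267 → total 477.
  Any other capacity-feasible assignment to {H-α, H-β} ships for at least 210.
Compare {H-α, H-γ}: its best feasible assignment gives total 551.
Compare {H-β, H-γ}: its best feasible assignment gives total 563.
Every other set of open sites that can feasibly serve all demand totals ≥ 551 even under its best assignment. Minimum: 477.

477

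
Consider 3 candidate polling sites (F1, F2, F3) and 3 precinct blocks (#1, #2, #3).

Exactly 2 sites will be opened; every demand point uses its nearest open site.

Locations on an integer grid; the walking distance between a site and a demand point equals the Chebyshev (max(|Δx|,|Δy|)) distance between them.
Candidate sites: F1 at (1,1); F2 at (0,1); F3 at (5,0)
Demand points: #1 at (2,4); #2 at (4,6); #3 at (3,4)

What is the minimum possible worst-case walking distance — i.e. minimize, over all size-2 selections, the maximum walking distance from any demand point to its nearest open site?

Open {F1, F2}.
  Farthest demand point is #2 at walking distance 5 (to F1); all others are ≤ 5.
With {F1, F3} the worst case is 5.
With {F2, F3} the worst case is 5.
No size-2 selection achieves below 5.

5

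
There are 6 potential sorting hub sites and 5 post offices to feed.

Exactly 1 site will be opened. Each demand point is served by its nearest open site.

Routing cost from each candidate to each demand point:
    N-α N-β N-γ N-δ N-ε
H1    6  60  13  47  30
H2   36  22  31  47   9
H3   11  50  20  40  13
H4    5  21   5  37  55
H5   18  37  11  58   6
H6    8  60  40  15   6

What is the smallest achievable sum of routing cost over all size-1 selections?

Open {H4}.
  N-α→H4 5, N-β→H4 21, N-γ→H4 5, N-δ→H4 37, N-ε→H4 55  ⇒ total 123.
Compare {H6}: total 129.
Compare {H5}: total 130.
No size-1 selection does better; minimum is 123.

123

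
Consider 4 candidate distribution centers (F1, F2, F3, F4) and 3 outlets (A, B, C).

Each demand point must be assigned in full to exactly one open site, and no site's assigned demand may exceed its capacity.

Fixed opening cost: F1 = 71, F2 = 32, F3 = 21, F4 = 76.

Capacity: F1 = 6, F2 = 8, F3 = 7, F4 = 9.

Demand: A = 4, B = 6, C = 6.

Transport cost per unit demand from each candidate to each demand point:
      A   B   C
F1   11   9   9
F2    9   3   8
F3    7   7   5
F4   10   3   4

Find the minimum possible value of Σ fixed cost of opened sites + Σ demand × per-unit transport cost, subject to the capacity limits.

Open {F2, F3, F4}; cheapest assignment that respects the capacities:
  F2 (cap 8, load 6): B — cost 6×3 = 18
  F3 (cap 7, load 4): A — cost 4×7 = 28
  F4 (cap 9, load 6): C — cost 6×4 = 24
  Shipping 70, fixed 129 → total 199.
  Any other capacity-feasible assignment to {F2, F3, F4} ships for at least 70.
Compare {F1, F2, F3}: its best feasible assignment gives total 216.
Compare {F1, F3, F4}: its best feasible assignment gives total 260.
Every other set of open sites that can feasibly serve all demand totals ≥ 216 even under its best assignment. Minimum: 199.

199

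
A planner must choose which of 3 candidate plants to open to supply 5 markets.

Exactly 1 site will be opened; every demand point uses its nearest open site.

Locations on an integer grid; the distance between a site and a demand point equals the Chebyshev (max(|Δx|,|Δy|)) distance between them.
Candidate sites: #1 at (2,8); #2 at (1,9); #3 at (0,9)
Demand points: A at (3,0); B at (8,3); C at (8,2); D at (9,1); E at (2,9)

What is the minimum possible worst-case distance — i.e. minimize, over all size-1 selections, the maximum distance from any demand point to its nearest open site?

8

Open {#1}.
  Farthest demand point is A at distance 8 (to #1); all others are ≤ 8.
With {#2} the worst case is 9.
With {#3} the worst case is 9.
No size-1 selection achieves below 8.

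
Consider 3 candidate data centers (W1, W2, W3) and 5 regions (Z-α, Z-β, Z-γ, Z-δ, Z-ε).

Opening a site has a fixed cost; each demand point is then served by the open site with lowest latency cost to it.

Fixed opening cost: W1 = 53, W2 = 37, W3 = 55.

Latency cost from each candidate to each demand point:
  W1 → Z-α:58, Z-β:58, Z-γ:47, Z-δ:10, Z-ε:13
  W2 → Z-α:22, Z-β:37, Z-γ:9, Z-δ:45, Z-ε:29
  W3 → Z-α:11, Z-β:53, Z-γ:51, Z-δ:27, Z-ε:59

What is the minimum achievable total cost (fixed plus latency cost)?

179

Open {W2}: assign each demand point to its cheapest open site.
  Z-α→W2 22, Z-β→W2 37, Z-γ→W2 9, Z-δ→W2 45, Z-ε→W2 29
  latency cost 142, fixed 37 → total 179.
Compare {W1, W2}: latency cost 91 + fixed 90 = 181.
Compare {W2, W3}: latency cost 113 + fixed 92 = 205.
Compare {W1, W2, W3}: latency cost 80 + fixed 145 = 225.
All other subsets cost ≥ 181. Minimum total cost: 179.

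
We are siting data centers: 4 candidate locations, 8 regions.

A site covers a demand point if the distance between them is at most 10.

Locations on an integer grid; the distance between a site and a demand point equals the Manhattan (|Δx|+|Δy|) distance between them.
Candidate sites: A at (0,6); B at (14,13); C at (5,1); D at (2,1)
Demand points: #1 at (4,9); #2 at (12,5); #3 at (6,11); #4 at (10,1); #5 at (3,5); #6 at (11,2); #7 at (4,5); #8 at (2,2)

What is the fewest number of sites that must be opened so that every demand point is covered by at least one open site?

Coverage sets (demand points within 10 of each site):
  A: {#1, #5, #7, #8}
  B: {#2, #3}
  C: {#1, #4, #5, #6, #7, #8}
  D: {#1, #4, #5, #6, #7, #8}
No single site covers all 8 demand points.
But {B, C} covers everything, so the minimum is 2.

2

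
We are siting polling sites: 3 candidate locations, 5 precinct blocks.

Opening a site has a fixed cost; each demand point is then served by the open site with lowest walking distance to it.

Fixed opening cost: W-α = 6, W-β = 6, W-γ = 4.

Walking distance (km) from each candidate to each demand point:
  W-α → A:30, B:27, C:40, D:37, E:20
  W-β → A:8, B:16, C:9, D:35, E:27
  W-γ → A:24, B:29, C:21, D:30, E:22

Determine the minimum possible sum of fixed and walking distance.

Open {W-β, W-γ}: assign each demand point to its cheapest open site.
  A→W-β 8, B→W-β 16, C→W-β 9, D→W-γ 30, E→W-γ 22
  walking distance 85, fixed 10 → total 95.
Compare {W-α, W-β, W-γ}: walking distance 83 + fixed 16 = 99.
Compare {W-α, W-β}: walking distance 88 + fixed 12 = 100.
Compare {W-β}: walking distance 95 + fixed 6 = 101.
All other subsets cost ≥ 99. Minimum total cost: 95.

95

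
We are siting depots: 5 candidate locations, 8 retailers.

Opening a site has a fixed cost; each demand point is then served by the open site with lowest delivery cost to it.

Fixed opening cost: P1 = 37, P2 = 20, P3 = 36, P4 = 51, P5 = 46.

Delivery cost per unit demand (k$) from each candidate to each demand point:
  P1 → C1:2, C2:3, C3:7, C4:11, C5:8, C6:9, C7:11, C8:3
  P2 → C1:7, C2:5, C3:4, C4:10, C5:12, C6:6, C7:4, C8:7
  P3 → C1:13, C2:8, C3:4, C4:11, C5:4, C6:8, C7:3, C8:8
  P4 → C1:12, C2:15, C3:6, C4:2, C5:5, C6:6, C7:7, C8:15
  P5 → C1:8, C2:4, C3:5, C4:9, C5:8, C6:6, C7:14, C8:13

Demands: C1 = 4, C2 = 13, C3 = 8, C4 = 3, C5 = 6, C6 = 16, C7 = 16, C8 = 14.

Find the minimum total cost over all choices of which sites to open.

412

Open {P1, P2, P3}: assign each demand point to its cheapest open site.
  C1→P1 4×2=8, C2→P1 13×3=39, C3→P2 8×4=32, C4→P2 3×10=30, C5→P3 6×4=24, C6→P2 16×6=96, C7→P3 16×3=48, C8→P1 14×3=42
  delivery cost 319, fixed 93 → total 412.
Compare {P1, P2}: delivery cost 359 + fixed 57 = 416.
Compare {P1, P3, P4}: delivery cost 295 + fixed 124 = 419.
Compare {P1, P2, P4}: delivery cost 317 + fixed 108 = 425.
All other subsets cost ≥ 416. Minimum total cost: 412.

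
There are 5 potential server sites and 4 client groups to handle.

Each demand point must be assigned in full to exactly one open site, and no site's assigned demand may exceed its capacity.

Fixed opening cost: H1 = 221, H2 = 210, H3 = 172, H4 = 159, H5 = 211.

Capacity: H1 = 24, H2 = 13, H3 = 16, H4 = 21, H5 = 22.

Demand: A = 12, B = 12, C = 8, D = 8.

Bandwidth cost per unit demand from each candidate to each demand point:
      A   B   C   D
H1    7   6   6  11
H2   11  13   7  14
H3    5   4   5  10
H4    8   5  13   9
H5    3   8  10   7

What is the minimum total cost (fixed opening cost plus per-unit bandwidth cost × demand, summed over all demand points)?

618

Open {H4, H5}; cheapest assignment that respects the capacities:
  H4 (cap 21, load 20): B, D — cost 12×5 + 8×9 = 132
  H5 (cap 22, load 20): A, C — cost 12×3 + 8×10 = 116
  Shipping 248, fixed 370 → total 618.
  Any other capacity-feasible assignment to {H4, H5} ships for at least 248.
Compare {H1, H4}: its best feasible assignment gives total 644.
Compare {H1, H5}: its best feasible assignment gives total 644.
Every other set of open sites that can feasibly serve all demand totals ≥ 644 even under its best assignment. Minimum: 618.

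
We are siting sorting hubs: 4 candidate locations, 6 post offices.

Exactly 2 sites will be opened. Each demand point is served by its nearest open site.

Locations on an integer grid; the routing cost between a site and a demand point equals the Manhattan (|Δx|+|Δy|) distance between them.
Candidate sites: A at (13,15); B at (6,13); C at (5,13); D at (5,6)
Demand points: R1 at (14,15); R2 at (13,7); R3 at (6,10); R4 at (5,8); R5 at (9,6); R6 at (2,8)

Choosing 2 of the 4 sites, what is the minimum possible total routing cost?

25

Open {A, D}.
  R1→A 1, R2→A 8, R3→D 5, R4→D 2, R5→D 4, R6→D 5  ⇒ total 25.
Compare {B, D}: total 33.
Compare {C, D}: total 35.
No size-2 selection does better; minimum is 25.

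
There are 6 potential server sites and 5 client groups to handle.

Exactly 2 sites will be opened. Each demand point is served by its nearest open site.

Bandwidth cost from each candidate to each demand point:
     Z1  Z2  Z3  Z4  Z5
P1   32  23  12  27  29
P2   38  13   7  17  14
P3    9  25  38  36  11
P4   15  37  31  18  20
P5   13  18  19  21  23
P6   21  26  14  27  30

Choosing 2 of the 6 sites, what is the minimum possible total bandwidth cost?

57

Open {P2, P3}.
  Z1→P3 9, Z2→P2 13, Z3→P2 7, Z4→P2 17, Z5→P3 11  ⇒ total 57.
Compare {P2, P5}: total 64.
Compare {P2, P4}: total 66.
No size-2 selection does better; minimum is 57.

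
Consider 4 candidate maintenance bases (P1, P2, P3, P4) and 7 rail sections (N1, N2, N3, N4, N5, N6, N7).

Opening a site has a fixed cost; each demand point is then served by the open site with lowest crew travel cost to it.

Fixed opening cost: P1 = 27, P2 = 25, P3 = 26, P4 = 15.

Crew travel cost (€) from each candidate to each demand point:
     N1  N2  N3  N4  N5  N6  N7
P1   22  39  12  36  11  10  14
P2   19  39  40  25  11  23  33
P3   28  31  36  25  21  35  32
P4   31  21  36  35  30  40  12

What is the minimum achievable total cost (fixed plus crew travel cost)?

Open {P1, P4}: assign each demand point to its cheapest open site.
  N1→P1 22, N2→P4 21, N3→P1 12, N4→P4 35, N5→P1 11, N6→P1 10, N7→P4 12
  crew travel cost 123, fixed 42 → total 165.
Compare {P1}: crew travel cost 144 + fixed 27 = 171.
Compare {P1, P2, P4}: crew travel cost 110 + fixed 67 = 177.
Compare {P1, P3}: crew travel cost 125 + fixed 53 = 178.
All other subsets cost ≥ 171. Minimum total cost: 165.

165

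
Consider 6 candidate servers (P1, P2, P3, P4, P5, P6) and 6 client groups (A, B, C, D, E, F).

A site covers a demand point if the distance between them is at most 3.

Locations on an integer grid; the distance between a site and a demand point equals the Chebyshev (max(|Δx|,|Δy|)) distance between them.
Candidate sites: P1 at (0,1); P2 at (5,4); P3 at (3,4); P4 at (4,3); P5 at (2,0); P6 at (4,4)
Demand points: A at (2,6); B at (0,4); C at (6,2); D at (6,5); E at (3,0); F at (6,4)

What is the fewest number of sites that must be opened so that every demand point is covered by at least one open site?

Coverage sets (demand points within 3 of each site):
  P1: {B, E}
  P2: {A, C, D, F}
  P3: {A, B, C, D, F}
  P4: {A, C, D, E, F}
  P5: {E}
  P6: {A, C, D, F}
No single site covers all 6 demand points.
But {P1, P2} covers everything, so the minimum is 2.

2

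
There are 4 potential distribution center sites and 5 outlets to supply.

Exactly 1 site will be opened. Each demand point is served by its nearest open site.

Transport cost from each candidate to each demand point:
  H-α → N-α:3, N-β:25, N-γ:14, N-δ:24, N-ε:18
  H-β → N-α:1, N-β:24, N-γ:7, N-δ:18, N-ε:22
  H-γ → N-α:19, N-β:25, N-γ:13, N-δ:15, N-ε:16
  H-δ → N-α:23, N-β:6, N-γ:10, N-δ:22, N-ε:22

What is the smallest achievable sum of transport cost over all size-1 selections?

Open {H-β}.
  N-α→H-β 1, N-β→H-β 24, N-γ→H-β 7, N-δ→H-β 18, N-ε→H-β 22  ⇒ total 72.
Compare {H-δ}: total 83.
Compare {H-α}: total 84.
No size-1 selection does better; minimum is 72.

72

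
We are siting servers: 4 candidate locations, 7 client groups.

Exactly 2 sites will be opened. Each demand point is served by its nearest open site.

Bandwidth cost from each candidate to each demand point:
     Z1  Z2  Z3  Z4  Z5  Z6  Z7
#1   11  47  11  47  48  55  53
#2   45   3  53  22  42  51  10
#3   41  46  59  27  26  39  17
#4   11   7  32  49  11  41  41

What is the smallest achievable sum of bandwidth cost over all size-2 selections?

130

Open {#2, #4}.
  Z1→#4 11, Z2→#2 3, Z3→#4 32, Z4→#2 22, Z5→#4 11, Z6→#4 41, Z7→#2 10  ⇒ total 130.
Compare {#3, #4}: total 144.
Compare {#1, #2}: total 150.
No size-2 selection does better; minimum is 130.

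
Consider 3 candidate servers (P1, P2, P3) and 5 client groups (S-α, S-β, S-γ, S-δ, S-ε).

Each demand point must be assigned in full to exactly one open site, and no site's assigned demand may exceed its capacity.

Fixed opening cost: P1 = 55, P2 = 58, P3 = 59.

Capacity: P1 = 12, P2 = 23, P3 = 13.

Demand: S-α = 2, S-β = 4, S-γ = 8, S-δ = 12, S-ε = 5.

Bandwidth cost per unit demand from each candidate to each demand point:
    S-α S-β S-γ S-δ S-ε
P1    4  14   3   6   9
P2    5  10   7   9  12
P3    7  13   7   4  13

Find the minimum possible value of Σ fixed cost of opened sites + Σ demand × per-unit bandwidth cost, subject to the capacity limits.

Open {P2, P3}; cheapest assignment that respects the capacities:
  P2 (cap 23, load 19): S-α, S-β, S-γ, S-ε — cost 2×5 + 4×10 + 8×7 + 5×12 = 166
  P3 (cap 13, load 12): S-δ — cost 12×4 = 48
  Shipping 214, fixed 117 → total 331.
  Any other capacity-feasible assignment to {P2, P3} ships for at least 214.
Compare {P1, P2}: its best feasible assignment gives total 351.
Compare {P1, P2, P3}: its best feasible assignment gives total 352.
Every other set of open sites that can feasibly serve all demand totals ≥ 351 even under its best assignment. Minimum: 331.

331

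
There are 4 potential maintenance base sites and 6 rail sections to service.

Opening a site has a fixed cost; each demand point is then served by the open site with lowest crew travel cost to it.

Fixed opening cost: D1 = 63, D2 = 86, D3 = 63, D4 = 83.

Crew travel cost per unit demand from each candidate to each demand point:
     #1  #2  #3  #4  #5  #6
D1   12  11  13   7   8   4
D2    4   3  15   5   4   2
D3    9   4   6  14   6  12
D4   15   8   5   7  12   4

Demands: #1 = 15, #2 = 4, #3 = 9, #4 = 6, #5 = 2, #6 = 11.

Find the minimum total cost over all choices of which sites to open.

335

Open {D2, D3}: assign each demand point to its cheapest open site.
  #1→D2 15×4=60, #2→D2 4×3=12, #3→D3 9×6=54, #4→D2 6×5=30, #5→D2 2×4=8, #6→D2 11×2=22
  crew travel cost 186, fixed 149 → total 335.
Compare {D2, D4}: crew travel cost 177 + fixed 169 = 346.
Compare {D2}: crew travel cost 267 + fixed 86 = 353.
Compare {D1, D2}: crew travel cost 249 + fixed 149 = 398.
All other subsets cost ≥ 346. Minimum total cost: 335.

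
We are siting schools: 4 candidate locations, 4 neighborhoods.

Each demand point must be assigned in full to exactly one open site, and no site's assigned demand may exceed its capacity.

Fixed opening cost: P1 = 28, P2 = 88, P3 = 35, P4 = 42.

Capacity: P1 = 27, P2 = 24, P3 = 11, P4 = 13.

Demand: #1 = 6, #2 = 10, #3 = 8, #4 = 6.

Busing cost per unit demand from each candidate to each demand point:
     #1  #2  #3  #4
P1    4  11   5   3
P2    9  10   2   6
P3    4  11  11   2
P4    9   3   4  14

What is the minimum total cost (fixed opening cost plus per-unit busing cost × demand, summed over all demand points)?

182

Open {P1, P4}; cheapest assignment that respects the capacities:
  P1 (cap 27, load 20): #1, #3, #4 — cost 6×4 + 8×5 + 6×3 = 82
  P4 (cap 13, load 10): #2 — cost 10×3 = 30
  Shipping 112, fixed 70 → total 182.
  Any other capacity-feasible assignment to {P1, P4} ships for at least 112.
Compare {P1, P3, P4}: its best feasible assignment gives total 211.
Compare {P1, P2, P4}: its best feasible assignment gives total 246.
Every other set of open sites that can feasibly serve all demand totals ≥ 211 even under its best assignment. Minimum: 182.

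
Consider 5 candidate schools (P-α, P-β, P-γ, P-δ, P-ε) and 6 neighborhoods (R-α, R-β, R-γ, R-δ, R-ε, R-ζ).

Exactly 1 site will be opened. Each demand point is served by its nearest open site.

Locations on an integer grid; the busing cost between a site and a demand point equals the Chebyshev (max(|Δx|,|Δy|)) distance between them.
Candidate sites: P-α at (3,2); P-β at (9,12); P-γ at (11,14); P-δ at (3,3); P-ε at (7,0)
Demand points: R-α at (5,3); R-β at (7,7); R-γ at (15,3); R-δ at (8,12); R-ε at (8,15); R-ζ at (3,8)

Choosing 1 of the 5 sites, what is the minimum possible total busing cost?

Open {P-β}.
  R-α→P-β 9, R-β→P-β 5, R-γ→P-β 9, R-δ→P-β 1, R-ε→P-β 3, R-ζ→P-β 6  ⇒ total 33.
Compare {P-γ}: total 43.
Compare {P-δ}: total 44.
No size-1 selection does better; minimum is 33.

33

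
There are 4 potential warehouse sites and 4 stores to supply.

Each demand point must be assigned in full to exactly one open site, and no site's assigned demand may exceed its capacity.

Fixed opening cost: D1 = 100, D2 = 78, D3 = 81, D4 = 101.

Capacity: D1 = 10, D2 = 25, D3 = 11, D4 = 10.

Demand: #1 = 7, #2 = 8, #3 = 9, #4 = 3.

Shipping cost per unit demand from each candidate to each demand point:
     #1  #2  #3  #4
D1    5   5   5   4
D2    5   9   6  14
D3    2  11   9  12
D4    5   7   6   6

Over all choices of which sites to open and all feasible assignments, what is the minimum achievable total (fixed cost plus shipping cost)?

335

Open {D2, D3}; cheapest assignment that respects the capacities:
  D2 (cap 25, load 17): #2, #3 — cost 8×9 + 9×6 = 126
  D3 (cap 11, load 10): #1, #4 — cost 7×2 + 3×12 = 50
  Shipping 176, fixed 159 → total 335.
  Any other capacity-feasible assignment to {D2, D3} ships for at least 176.
Compare {D1, D2}: its best feasible assignment gives total 349.
Compare {D2, D4}: its best feasible assignment gives total 358.
Every other set of open sites that can feasibly serve all demand totals ≥ 349 even under its best assignment. Minimum: 335.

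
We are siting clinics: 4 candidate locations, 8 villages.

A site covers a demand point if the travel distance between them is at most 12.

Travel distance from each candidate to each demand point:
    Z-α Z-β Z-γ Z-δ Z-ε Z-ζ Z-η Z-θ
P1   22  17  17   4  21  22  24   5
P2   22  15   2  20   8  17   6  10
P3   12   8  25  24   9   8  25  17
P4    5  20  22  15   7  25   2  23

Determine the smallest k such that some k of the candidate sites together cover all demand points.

3

Coverage sets (demand points within 12 of each site):
  P1: {Z-δ, Z-θ}
  P2: {Z-γ, Z-ε, Z-η, Z-θ}
  P3: {Z-α, Z-β, Z-ε, Z-ζ}
  P4: {Z-α, Z-ε, Z-η}
No 2 sites suffice: every size-2 union leaves at least one demand point uncovered.
But {P1, P2, P3} covers everything, so the minimum is 3.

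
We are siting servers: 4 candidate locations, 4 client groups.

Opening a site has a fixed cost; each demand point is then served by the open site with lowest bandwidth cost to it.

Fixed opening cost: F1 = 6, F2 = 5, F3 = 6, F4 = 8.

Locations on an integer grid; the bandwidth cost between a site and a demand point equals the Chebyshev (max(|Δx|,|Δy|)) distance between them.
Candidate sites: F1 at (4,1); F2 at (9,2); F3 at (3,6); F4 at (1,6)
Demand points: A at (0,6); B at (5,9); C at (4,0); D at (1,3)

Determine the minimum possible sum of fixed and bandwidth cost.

Open {F3}: assign each demand point to its cheapest open site.
  A→F3 3, B→F3 3, C→F3 6, D→F3 3
  bandwidth cost 15, fixed 6 → total 21.
Compare {F4}: bandwidth cost 14 + fixed 8 = 22.
Compare {F1, F3}: bandwidth cost 10 + fixed 12 = 22.
Compare {F1}: bandwidth cost 17 + fixed 6 = 23.
All other subsets cost ≥ 22. Minimum total cost: 21.

21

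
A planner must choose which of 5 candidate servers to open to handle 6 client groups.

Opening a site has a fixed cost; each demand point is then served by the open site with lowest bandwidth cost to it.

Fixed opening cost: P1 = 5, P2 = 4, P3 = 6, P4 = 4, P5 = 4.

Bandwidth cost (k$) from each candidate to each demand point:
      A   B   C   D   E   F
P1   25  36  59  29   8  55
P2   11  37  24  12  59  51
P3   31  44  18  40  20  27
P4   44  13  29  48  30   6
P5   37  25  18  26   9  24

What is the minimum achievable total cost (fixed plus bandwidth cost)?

Open {P2, P4, P5}: assign each demand point to its cheapest open site.
  A→P2 11, B→P4 13, C→P5 18, D→P2 12, E→P5 9, F→P4 6
  bandwidth cost 69, fixed 12 → total 81.
Compare {P1, P2, P4, P5}: bandwidth cost 68 + fixed 17 = 85.
Compare {P1, P2, P4}: bandwidth cost 74 + fixed 13 = 87.
Compare {P1, P2, P3, P4}: bandwidth cost 68 + fixed 19 = 87.
All other subsets cost ≥ 85. Minimum total cost: 81.

81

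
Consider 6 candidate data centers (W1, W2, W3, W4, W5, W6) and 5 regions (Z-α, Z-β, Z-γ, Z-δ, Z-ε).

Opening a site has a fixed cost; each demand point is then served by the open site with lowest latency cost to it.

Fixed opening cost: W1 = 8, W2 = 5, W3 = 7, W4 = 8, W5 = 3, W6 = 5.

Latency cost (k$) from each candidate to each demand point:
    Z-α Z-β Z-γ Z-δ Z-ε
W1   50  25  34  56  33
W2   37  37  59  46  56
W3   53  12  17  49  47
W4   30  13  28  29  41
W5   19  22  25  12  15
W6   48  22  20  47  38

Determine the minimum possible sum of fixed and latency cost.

Open {W3, W5}: assign each demand point to its cheapest open site.
  Z-α→W5 19, Z-β→W3 12, Z-γ→W3 17, Z-δ→W5 12, Z-ε→W5 15
  latency cost 75, fixed 10 → total 85.
Compare {W2, W3, W5}: latency cost 75 + fixed 15 = 90.
Compare {W3, W5, W6}: latency cost 75 + fixed 15 = 90.
Compare {W1, W3, W5}: latency cost 75 + fixed 18 = 93.
All other subsets cost ≥ 90. Minimum total cost: 85.

85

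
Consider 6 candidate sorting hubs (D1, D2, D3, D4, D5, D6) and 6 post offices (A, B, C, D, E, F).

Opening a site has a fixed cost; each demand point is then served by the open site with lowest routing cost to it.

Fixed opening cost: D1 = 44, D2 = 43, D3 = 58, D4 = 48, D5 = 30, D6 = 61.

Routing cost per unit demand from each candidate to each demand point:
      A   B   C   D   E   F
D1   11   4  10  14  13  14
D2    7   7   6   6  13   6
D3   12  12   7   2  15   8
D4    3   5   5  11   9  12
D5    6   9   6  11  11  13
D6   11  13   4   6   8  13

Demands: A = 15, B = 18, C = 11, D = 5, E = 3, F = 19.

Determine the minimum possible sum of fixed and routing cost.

Open {D2, D4}: assign each demand point to its cheapest open site.
  A→D4 15×3=45, B→D4 18×5=90, C→D4 11×5=55, D→D2 5×6=30, E→D4 3×9=27, F→D2 19×6=114
  routing cost 361, fixed 91 → total 452.
Compare {D1, D2, D4}: routing cost 343 + fixed 135 = 478.
Compare {D2, D4, D5}: routing cost 361 + fixed 121 = 482.
Compare {D3, D4}: routing cost 379 + fixed 106 = 485.
All other subsets cost ≥ 478. Minimum total cost: 452.

452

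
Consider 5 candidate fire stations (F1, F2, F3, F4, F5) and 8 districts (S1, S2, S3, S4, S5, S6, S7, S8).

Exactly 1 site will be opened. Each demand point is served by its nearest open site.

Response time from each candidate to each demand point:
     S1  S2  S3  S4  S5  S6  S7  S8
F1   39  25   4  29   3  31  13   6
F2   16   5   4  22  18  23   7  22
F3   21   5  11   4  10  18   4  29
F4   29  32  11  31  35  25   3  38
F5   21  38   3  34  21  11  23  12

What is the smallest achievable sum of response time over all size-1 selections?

Open {F3}.
  S1→F3 21, S2→F3 5, S3→F3 11, S4→F3 4, S5→F3 10, S6→F3 18, S7→F3 4, S8→F3 29  ⇒ total 102.
Compare {F2}: total 117.
Compare {F1}: total 150.
No size-1 selection does better; minimum is 102.

102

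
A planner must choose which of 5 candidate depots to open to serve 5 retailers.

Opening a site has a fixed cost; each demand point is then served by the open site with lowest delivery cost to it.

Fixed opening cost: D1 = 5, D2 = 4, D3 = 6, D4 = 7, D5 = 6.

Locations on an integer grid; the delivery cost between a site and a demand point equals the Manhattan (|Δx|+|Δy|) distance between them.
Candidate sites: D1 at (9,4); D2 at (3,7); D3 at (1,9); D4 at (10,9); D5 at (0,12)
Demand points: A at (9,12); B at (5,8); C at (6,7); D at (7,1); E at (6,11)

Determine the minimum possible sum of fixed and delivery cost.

35

Open {D1, D2}: assign each demand point to its cheapest open site.
  A→D1 8, B→D2 3, C→D2 3, D→D1 5, E→D2 7
  delivery cost 26, fixed 9 → total 35.
Compare {D2, D4}: delivery cost 26 + fixed 11 = 37.
Compare {D1, D2, D4}: delivery cost 21 + fixed 16 = 37.
Compare {D2}: delivery cost 34 + fixed 4 = 38.
All other subsets cost ≥ 37. Minimum total cost: 35.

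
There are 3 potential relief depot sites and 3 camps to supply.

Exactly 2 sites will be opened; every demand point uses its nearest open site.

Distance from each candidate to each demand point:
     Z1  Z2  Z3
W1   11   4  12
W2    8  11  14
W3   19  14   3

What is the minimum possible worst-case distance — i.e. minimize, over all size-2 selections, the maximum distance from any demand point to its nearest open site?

11

Open {W1, W3}.
  Farthest demand point is Z1 at distance 11 (to W1); all others are ≤ 11.
With {W2, W3} the worst case is 11.
With {W1, W2} the worst case is 12.
No size-2 selection achieves below 11.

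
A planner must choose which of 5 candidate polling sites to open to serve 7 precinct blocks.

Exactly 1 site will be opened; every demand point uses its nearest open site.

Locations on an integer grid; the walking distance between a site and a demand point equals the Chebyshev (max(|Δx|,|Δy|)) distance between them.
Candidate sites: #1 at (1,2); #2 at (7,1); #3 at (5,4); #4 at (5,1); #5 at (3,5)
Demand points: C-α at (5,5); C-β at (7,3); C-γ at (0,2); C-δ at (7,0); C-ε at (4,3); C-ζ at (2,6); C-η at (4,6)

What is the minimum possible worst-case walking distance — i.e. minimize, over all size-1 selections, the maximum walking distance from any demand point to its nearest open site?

Open {#3}.
  Farthest demand point is C-γ at walking distance 5 (to #3); all others are ≤ 5.
With {#4} the worst case is 5.
With {#5} the worst case is 5.
No size-1 selection achieves below 5.

5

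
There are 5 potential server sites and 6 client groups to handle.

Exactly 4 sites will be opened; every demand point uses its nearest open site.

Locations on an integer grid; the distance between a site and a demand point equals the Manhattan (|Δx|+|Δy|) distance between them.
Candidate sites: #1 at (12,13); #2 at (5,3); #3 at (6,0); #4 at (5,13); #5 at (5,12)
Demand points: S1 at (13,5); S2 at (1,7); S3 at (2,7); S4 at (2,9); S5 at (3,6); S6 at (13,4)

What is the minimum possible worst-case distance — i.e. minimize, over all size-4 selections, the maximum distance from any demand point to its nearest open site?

9

Open {#1, #2, #3, #4}.
  Farthest demand point is S1 at distance 9 (to #1); all others are ≤ 9.
With {#1, #2, #3, #5} the worst case is 9.
With {#1, #2, #4, #5} the worst case is 9.
No size-4 selection achieves below 9.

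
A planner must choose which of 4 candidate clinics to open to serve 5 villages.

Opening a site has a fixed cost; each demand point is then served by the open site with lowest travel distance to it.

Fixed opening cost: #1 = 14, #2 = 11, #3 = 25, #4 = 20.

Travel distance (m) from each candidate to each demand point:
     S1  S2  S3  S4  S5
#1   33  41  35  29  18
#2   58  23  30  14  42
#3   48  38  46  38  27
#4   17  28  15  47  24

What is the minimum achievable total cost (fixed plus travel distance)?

Open {#2, #4}: assign each demand point to its cheapest open site.
  S1→#4 17, S2→#2 23, S3→#4 15, S4→#2 14, S5→#4 24
  travel distance 93, fixed 31 → total 124.
Compare {#1, #2, #4}: travel distance 87 + fixed 45 = 132.
Compare {#1, #4}: travel distance 107 + fixed 34 = 141.
Compare {#1, #2}: travel distance 118 + fixed 25 = 143.
All other subsets cost ≥ 132. Minimum total cost: 124.

124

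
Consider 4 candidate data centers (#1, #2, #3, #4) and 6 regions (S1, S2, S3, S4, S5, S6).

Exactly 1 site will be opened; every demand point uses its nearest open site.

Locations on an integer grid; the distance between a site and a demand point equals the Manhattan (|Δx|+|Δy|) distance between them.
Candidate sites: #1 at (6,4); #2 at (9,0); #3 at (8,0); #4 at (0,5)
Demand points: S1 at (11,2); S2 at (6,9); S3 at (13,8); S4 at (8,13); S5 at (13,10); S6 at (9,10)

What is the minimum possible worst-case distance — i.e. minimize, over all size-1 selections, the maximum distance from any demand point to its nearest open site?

Open {#1}.
  Farthest demand point is S5 at distance 13 (to #1); all others are ≤ 13.
With {#2} the worst case is 14.
With {#3} the worst case is 15.
No size-1 selection achieves below 13.

13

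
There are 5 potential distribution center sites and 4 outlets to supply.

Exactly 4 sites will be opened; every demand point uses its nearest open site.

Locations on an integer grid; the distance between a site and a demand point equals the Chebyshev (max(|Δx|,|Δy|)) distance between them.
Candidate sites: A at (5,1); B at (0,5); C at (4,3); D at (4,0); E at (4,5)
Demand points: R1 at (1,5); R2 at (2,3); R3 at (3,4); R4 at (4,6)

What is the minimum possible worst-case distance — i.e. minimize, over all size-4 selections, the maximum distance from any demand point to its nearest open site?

Open {A, B, C, E}.
  Farthest demand point is R2 at distance 2 (to B); all others are ≤ 2.
With {A, B, D, E} the worst case is 2.
With {B, C, D, E} the worst case is 2.
No size-4 selection achieves below 2.

2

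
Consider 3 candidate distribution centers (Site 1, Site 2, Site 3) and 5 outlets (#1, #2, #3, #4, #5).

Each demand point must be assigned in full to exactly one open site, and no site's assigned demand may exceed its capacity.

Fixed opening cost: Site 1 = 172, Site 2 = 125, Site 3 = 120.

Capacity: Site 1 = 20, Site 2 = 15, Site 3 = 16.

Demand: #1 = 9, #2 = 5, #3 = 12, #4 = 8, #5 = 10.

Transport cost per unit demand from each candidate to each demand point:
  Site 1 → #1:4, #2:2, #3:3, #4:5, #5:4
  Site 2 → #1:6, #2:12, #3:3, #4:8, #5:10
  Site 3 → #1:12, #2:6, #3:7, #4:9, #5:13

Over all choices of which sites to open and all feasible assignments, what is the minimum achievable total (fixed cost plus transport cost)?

631

Open {Site 1, Site 2, Site 3}; cheapest assignment that respects the capacities:
  Site 1 (cap 20, load 19): #1, #5 — cost 9×4 + 10×4 = 76
  Site 2 (cap 15, load 12): #3 — cost 12×3 = 36
  Site 3 (cap 16, load 13): #2, #4 — cost 5×6 + 8×9 = 102
  Shipping 214, fixed 417 → total 631.
  Any other capacity-feasible assignment to {Site 1, Site 2, Site 3} ships for at least 214.
Total demand is 44 and no other set of sites has combined capacity ≥ 44, so {Site 1, Site 2, Site 3} is the only feasible choice of open sites. Minimum: 631.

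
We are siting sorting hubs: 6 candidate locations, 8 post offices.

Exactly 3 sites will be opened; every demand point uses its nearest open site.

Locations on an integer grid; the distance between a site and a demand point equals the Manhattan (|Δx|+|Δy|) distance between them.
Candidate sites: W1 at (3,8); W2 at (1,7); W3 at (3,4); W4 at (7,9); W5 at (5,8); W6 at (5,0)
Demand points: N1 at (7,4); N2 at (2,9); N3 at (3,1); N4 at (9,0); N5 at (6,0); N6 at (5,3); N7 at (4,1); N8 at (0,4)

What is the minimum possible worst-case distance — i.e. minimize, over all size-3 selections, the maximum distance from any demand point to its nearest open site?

Open {W1, W3, W6}.
  Farthest demand point is N1 at distance 4 (to W3); all others are ≤ 4.
With {W2, W3, W6} the worst case is 4.
With {W3, W5, W6} the worst case is 4.
No size-3 selection achieves below 4.

4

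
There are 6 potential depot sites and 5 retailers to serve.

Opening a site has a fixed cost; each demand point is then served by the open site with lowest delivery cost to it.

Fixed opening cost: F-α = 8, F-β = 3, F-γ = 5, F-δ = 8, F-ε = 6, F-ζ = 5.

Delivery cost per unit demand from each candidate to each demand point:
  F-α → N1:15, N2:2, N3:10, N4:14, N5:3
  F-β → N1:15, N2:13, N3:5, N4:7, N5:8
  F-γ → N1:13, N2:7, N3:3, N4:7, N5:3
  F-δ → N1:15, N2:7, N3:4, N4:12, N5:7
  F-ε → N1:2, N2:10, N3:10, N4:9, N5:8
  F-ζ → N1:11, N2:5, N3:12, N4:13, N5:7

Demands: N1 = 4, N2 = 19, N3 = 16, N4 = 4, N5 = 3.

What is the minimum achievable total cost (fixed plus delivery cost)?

Open {F-α, F-γ, F-ε}: assign each demand point to its cheapest open site.
  N1→F-ε 4×2=8, N2→F-α 19×2=38, N3→F-γ 16×3=48, N4→F-γ 4×7=28, N5→F-α 3×3=9
  delivery cost 131, fixed 19 → total 150.
Compare {F-α, F-β, F-γ, F-ε}: delivery cost 131 + fixed 22 = 153.
Compare {F-α, F-γ, F-ε, F-ζ}: delivery cost 131 + fixed 24 = 155.
Compare {F-α, F-γ, F-δ, F-ε}: delivery cost 131 + fixed 27 = 158.
All other subsets cost ≥ 153. Minimum total cost: 150.

150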